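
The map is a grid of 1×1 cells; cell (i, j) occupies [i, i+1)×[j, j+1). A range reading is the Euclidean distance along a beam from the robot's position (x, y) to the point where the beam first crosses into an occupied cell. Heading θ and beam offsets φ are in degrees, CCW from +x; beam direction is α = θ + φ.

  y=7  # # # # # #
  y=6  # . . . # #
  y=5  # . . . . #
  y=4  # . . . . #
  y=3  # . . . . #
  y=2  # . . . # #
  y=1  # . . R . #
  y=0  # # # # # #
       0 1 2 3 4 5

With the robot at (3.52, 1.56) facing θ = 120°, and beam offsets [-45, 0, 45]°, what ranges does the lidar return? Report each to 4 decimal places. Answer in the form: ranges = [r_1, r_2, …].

ranges = [4.5966, 5.0400, 2.6089]

beam 1: φ=-45°, α=75°
  dir = (cos 75°, sin 75°) = (0.2588, 0.9659); from cell (3,1)
  next x-line at t=1.8546, next y-line at t=0.4555; Δt_x=3.8637, Δt_y=1.0353
    y: enter (3,2) at t=0.4555
    y: enter (3,3) at t=1.4908
    x: enter (4,3) at t=1.8546
    y: enter (4,4) at t=2.5261
    y: enter (4,5) at t=3.5614
    y: enter (4,6) at t=4.5966 ← occupied
  → r_1 = 4.5966
beam 2: φ=0°, α=120°
  dir = (cos 120°, sin 120°) = (-0.5000, 0.8660); from cell (3,1)
  next x-line at t=1.0400, next y-line at t=0.5081; Δt_x=2.0000, Δt_y=1.1547
    y: enter (3,2) at t=0.5081
    x: enter (2,2) at t=1.0400
    y: enter (2,3) at t=1.6628
    y: enter (2,4) at t=2.8175
    x: enter (1,4) at t=3.0400
    y: enter (1,5) at t=3.9722
    x: enter (0,5) at t=5.0400 ← occupied
  → r_2 = 5.0400
beam 3: φ=45°, α=165°
  dir = (cos 165°, sin 165°) = (-0.9659, 0.2588); from cell (3,1)
  next x-line at t=0.5383, next y-line at t=1.7000; Δt_x=1.0353, Δt_y=3.8637
    x: enter (2,1) at t=0.5383
    x: enter (1,1) at t=1.5736
    y: enter (1,2) at t=1.7000
    x: enter (0,2) at t=2.6089 ← occupied
  → r_3 = 2.6089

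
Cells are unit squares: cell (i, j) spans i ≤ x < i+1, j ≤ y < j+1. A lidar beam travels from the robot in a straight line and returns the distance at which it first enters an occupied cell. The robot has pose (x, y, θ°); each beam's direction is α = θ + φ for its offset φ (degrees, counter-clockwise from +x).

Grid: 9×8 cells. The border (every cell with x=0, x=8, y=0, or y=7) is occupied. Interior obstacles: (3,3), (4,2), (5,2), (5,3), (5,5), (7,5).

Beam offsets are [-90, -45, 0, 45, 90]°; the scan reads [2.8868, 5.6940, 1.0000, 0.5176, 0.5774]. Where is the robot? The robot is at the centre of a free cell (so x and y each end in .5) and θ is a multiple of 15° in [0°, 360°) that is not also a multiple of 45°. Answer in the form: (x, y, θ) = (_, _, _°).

(x, y, θ) = (1.5, 1.5, 120°)

Enumerate (i+0.5, j+0.5, θ) over the 36 free cells and 16 admissible headings. For each, cast all 5 beams and compare to the given ranges.
  (2.5, 6.5, 120°): beam 1 = 1.0000 ≠ 2.8868 ✗
  (7.5, 2.5, 120°): beam 1 = 0.5774 ≠ 2.8868 ✗
  (2.5, 2.5, 120°): beam 1 = 1.0000 ≠ 2.8868 ✗
  …
  (1.5, 1.5, 120°): r_1=2.8868, r_2=5.6940, r_3=1.0000, r_4=0.5176, r_5=0.5774 — all match ✓
No second candidate reproduces the full scan.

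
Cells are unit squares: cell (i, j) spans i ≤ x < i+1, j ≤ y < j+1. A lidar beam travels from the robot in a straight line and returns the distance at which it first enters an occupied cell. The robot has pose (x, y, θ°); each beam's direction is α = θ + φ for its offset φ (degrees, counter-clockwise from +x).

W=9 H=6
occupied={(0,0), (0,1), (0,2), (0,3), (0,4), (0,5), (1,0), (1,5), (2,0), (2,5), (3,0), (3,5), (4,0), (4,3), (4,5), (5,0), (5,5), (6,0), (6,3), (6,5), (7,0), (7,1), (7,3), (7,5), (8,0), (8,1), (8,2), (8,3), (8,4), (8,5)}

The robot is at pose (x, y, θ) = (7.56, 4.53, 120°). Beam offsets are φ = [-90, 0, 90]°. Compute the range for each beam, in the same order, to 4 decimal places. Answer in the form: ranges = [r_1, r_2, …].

beam 1: φ=-90°, α=30°
  dir = (cos 30°, sin 30°) = (0.8660, 0.5000); from cell (7,4)
  next x-line at t=0.5081, next y-line at t=0.9400; Δt_x=1.1547, Δt_y=2.0000
    x: enter (8,4) at t=0.5081 ← occupied
  → r_1 = 0.5081
beam 2: φ=0°, α=120°
  dir = (cos 120°, sin 120°) = (-0.5000, 0.8660); from cell (7,4)
  next x-line at t=1.1200, next y-line at t=0.5427; Δt_x=2.0000, Δt_y=1.1547
    y: enter (7,5) at t=0.5427 ← occupied
  → r_2 = 0.5427
beam 3: φ=90°, α=210°
  dir = (cos 210°, sin 210°) = (-0.8660, -0.5000); from cell (7,4)
  next x-line at t=0.6466, next y-line at t=1.0600; Δt_x=1.1547, Δt_y=2.0000
    x: enter (6,4) at t=0.6466
    y: enter (6,3) at t=1.0600 ← occupied
  → r_3 = 1.0600

ranges = [0.5081, 0.5427, 1.0600]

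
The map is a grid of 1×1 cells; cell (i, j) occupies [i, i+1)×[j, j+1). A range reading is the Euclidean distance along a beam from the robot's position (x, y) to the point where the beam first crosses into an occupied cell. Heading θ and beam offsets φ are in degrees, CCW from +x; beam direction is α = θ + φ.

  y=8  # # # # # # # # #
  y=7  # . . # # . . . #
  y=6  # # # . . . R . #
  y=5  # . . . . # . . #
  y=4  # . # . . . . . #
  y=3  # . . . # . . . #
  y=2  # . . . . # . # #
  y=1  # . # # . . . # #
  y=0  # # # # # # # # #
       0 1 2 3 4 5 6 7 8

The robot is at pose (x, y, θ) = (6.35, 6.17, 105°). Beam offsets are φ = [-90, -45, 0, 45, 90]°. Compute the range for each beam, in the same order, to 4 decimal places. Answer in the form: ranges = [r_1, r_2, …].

ranges = [1.7082, 2.1131, 1.8946, 1.6600, 0.6568]

beam 1: φ=-90°, α=15°
  direction (0.9659, 0.2588); cell (6,6); t to first gridline: x 0.6729, y 3.2069 (then +1.0353 / +3.8637)
    (7,6) via x @ 0.6729
    (8,6) via x @ 1.7082  # hit
  → r_1 = 1.7082
beam 2: φ=-45°, α=60°
  direction (0.5000, 0.8660); cell (6,6); t to first gridline: x 1.3000, y 0.9584 (then +2.0000 / +1.1547)
    (6,7) via y @ 0.9584
    (7,7) via x @ 1.3000
    (7,8) via y @ 2.1131  # hit
  → r_2 = 2.1131
beam 3: φ=0°, α=105°
  direction (-0.2588, 0.9659); cell (6,6); t to first gridline: x 1.3523, y 0.8593 (then +3.8637 / +1.0353)
    (6,7) via y @ 0.8593
    (5,7) via x @ 1.3523
    (5,8) via y @ 1.8946  # hit
  → r_3 = 1.8946
beam 4: φ=45°, α=150°
  direction (-0.8660, 0.5000); cell (6,6); t to first gridline: x 0.4041, y 1.6600 (then +1.1547 / +2.0000)
    (5,6) via x @ 0.4041
    (4,6) via x @ 1.5588
    (4,7) via y @ 1.6600  # hit
  → r_4 = 1.6600
beam 5: φ=90°, α=195°
  direction (-0.9659, -0.2588); cell (6,6); t to first gridline: x 0.3623, y 0.6568 (then +1.0353 / +3.8637)
    (5,6) via x @ 0.3623
    (5,5) via y @ 0.6568  # hit
  → r_5 = 0.6568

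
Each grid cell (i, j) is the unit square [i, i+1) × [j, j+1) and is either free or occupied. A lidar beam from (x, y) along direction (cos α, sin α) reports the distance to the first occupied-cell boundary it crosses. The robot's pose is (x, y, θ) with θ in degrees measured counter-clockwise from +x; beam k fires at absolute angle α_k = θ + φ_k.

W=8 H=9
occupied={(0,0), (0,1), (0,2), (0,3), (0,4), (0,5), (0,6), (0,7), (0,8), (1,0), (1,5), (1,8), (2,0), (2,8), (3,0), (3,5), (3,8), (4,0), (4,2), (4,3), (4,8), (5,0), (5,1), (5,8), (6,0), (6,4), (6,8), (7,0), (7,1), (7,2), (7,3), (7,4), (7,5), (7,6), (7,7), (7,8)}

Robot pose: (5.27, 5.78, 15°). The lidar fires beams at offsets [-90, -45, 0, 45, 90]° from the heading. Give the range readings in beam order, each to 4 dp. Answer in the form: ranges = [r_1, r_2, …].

ranges = [4.9486, 1.5600, 1.7910, 2.5634, 2.2983]

beam 1: φ=-90°, α=285°
  cosα=0.2588 sinα=-0.9659 | (5,5) | tMaxX 2.8205 tMaxY 0.8075 | tΔX 3.8637 tΔY 1.0353
    t=0.8075 [y] (5,4)
    t=1.8428 [y] (5,3)
    t=2.8205 [x] (6,3)
    t=2.8781 [y] (6,2)
    t=3.9133 [y] (6,1)
    t=4.9486 [y] (6,0) — stop
  → r_1 = 4.9486
beam 2: φ=-45°, α=330°
  cosα=0.8660 sinα=-0.5000 | (5,5) | tMaxX 0.8429 tMaxY 1.5600 | tΔX 1.1547 tΔY 2.0000
    t=0.8429 [x] (6,5)
    t=1.5600 [y] (6,4) — stop
  → r_2 = 1.5600
beam 3: φ=0°, α=15°
  cosα=0.9659 sinα=0.2588 | (5,5) | tMaxX 0.7558 tMaxY 0.8500 | tΔX 1.0353 tΔY 3.8637
    t=0.7558 [x] (6,5)
    t=0.8500 [y] (6,6)
    t=1.7910 [x] (7,6) — stop
  → r_3 = 1.7910
beam 4: φ=45°, α=60°
  cosα=0.5000 sinα=0.8660 | (5,5) | tMaxX 1.4600 tMaxY 0.2540 | tΔX 2.0000 tΔY 1.1547
    t=0.2540 [y] (5,6)
    t=1.4087 [y] (5,7)
    t=1.4600 [x] (6,7)
    t=2.5634 [y] (6,8) — stop
  → r_4 = 2.5634
beam 5: φ=90°, α=105°
  cosα=-0.2588 sinα=0.9659 | (5,5) | tMaxX 1.0432 tMaxY 0.2278 | tΔX 3.8637 tΔY 1.0353
    t=0.2278 [y] (5,6)
    t=1.0432 [x] (4,6)
    t=1.2630 [y] (4,7)
    t=2.2983 [y] (4,8) — stop
  → r_5 = 2.2983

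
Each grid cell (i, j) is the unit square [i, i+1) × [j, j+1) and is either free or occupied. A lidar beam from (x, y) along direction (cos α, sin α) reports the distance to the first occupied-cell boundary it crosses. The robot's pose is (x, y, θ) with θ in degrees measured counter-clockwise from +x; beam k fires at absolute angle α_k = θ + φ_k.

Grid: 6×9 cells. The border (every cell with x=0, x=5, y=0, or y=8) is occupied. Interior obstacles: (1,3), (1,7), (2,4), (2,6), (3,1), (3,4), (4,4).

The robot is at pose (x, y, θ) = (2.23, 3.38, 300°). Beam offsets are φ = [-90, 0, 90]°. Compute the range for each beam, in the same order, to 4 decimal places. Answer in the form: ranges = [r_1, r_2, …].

ranges = [0.2656, 1.5935, 1.2400]

beam 1: φ=-90°, α=210°
  dir = (cos 210°, sin 210°) = (-0.8660, -0.5000); from cell (2,3)
  next x-line at t=0.2656, next y-line at t=0.7600; Δt_x=1.1547, Δt_y=2.0000
    x: enter (1,3) at t=0.2656 ← occupied
  → r_1 = 0.2656
beam 2: φ=0°, α=300°
  dir = (cos 300°, sin 300°) = (0.5000, -0.8660); from cell (2,3)
  next x-line at t=1.5400, next y-line at t=0.4388; Δt_x=2.0000, Δt_y=1.1547
    y: enter (2,2) at t=0.4388
    x: enter (3,2) at t=1.5400
    y: enter (3,1) at t=1.5935 ← occupied
  → r_2 = 1.5935
beam 3: φ=90°, α=30°
  dir = (cos 30°, sin 30°) = (0.8660, 0.5000); from cell (2,3)
  next x-line at t=0.8891, next y-line at t=1.2400; Δt_x=1.1547, Δt_y=2.0000
    x: enter (3,3) at t=0.8891
    y: enter (3,4) at t=1.2400 ← occupied
  → r_3 = 1.2400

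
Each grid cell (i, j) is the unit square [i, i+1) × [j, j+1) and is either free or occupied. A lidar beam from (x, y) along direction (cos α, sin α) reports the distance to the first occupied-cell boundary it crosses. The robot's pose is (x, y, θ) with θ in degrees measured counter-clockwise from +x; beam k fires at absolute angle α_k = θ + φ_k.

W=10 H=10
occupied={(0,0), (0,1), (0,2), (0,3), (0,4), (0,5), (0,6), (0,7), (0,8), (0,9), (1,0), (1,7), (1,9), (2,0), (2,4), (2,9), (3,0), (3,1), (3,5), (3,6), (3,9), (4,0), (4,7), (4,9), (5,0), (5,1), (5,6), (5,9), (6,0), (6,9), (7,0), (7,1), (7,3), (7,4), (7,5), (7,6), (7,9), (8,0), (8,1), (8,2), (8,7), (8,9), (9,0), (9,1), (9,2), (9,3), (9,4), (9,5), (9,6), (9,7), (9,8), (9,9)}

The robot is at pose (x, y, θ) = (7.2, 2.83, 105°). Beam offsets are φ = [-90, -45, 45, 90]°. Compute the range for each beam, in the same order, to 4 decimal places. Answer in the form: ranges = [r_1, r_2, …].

beam 1: φ=-90°, α=15°
  direction (0.9659, 0.2588); cell (7,2); t to first gridline: x 0.8282, y 0.6568 (then +1.0353 / +3.8637)
    (7,3) via y @ 0.6568  # hit
  → r_1 = 0.6568
beam 2: φ=-45°, α=60°
  direction (0.5000, 0.8660); cell (7,2); t to first gridline: x 1.6000, y 0.1963 (then +2.0000 / +1.1547)
    (7,3) via y @ 0.1963  # hit
  → r_2 = 0.1963
beam 3: φ=45°, α=150°
  direction (-0.8660, 0.5000); cell (7,2); t to first gridline: x 0.2309, y 0.3400 (then +1.1547 / +2.0000)
    (6,2) via x @ 0.2309
    (6,3) via y @ 0.3400
    (5,3) via x @ 1.3856
    (5,4) via y @ 2.3400
    (4,4) via x @ 2.5403
    (3,4) via x @ 3.6950
    (3,5) via y @ 4.3400  # hit
  → r_3 = 4.3400
beam 4: φ=90°, α=195°
  direction (-0.9659, -0.2588); cell (7,2); t to first gridline: x 0.2071, y 3.2069 (then +1.0353 / +3.8637)
    (6,2) via x @ 0.2071
    (5,2) via x @ 1.2423
    (4,2) via x @ 2.2776
    (4,1) via y @ 3.2069
    (3,1) via x @ 3.3129  # hit
  → r_4 = 3.3129

ranges = [0.6568, 0.1963, 4.3400, 3.3129]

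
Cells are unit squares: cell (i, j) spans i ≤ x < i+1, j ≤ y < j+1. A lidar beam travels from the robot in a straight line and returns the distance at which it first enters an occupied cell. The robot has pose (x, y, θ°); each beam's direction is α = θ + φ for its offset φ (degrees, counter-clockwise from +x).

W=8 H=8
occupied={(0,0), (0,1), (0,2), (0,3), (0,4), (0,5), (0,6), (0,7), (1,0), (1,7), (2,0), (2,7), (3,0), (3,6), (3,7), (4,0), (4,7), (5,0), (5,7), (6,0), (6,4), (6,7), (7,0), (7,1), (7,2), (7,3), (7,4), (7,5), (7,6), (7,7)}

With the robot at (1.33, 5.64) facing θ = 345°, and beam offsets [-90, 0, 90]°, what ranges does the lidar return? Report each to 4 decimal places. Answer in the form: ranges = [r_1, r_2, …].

beam 1: φ=-90°, α=255°
  dir = (cos 255°, sin 255°) = (-0.2588, -0.9659); from cell (1,5)
  next x-line at t=1.2750, next y-line at t=0.6626; Δt_x=3.8637, Δt_y=1.0353
    y: enter (1,4) at t=0.6626
    x: enter (0,4) at t=1.2750 ← occupied
  → r_1 = 1.2750
beam 2: φ=0°, α=345°
  dir = (cos 345°, sin 345°) = (0.9659, -0.2588); from cell (1,5)
  next x-line at t=0.6936, next y-line at t=2.4728; Δt_x=1.0353, Δt_y=3.8637
    x: enter (2,5) at t=0.6936
    x: enter (3,5) at t=1.7289
    y: enter (3,4) at t=2.4728
    x: enter (4,4) at t=2.7642
    x: enter (5,4) at t=3.7995
    x: enter (6,4) at t=4.8347 ← occupied
  → r_2 = 4.8347
beam 3: φ=90°, α=75°
  dir = (cos 75°, sin 75°) = (0.2588, 0.9659); from cell (1,5)
  next x-line at t=2.5887, next y-line at t=0.3727; Δt_x=3.8637, Δt_y=1.0353
    y: enter (1,6) at t=0.3727
    y: enter (1,7) at t=1.4080 ← occupied
  → r_3 = 1.4080

ranges = [1.2750, 4.8347, 1.4080]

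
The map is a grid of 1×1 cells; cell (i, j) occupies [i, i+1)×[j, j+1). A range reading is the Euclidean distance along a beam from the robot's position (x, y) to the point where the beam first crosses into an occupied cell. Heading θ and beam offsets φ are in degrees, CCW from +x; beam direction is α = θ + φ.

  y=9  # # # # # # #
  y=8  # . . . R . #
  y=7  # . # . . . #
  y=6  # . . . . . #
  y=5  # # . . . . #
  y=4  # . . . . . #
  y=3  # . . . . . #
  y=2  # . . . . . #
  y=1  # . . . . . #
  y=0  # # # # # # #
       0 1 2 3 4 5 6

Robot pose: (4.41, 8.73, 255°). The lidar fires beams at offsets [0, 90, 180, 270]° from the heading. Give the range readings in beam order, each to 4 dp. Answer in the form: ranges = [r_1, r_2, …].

beam 1: φ=0°, α=255°
  d=(-0.2588,-0.9659)  start (4,8)  tX=1.5841 tY=0.7558  stride 1/|dx|=3.8637 1/|dy|=1.0353
    cross y-line → (4,7), t=0.7558
    cross x-line → (3,7), t=1.5841
    cross y-line → (3,6), t=1.7910
    cross y-line → (3,5), t=2.8263
    cross y-line → (3,4), t=3.8616
    cross y-line → (3,3), t=4.8969
    cross x-line → (2,3), t=5.4478
    cross y-line → (2,2), t=5.9321
    cross y-line → (2,1), t=6.9674
    cross y-line → (2,0), t=8.0027 (wall)
  → r_1 = 8.0027
beam 2: φ=90°, α=345°
  d=(0.9659,-0.2588)  start (4,8)  tX=0.6108 tY=2.8205  stride 1/|dx|=1.0353 1/|dy|=3.8637
    cross x-line → (5,8), t=0.6108
    cross x-line → (6,8), t=1.6461 (wall)
  → r_2 = 1.6461
beam 3: φ=180°, α=75°
  d=(0.2588,0.9659)  start (4,8)  tX=2.2796 tY=0.2795  stride 1/|dx|=3.8637 1/|dy|=1.0353
    cross y-line → (4,9), t=0.2795 (wall)
  → r_3 = 0.2795
beam 4: φ=270°, α=165°
  d=(-0.9659,0.2588)  start (4,8)  tX=0.4245 tY=1.0432  stride 1/|dx|=1.0353 1/|dy|=3.8637
    cross x-line → (3,8), t=0.4245
    cross y-line → (3,9), t=1.0432 (wall)
  → r_4 = 1.0432

ranges = [8.0027, 1.6461, 0.2795, 1.0432]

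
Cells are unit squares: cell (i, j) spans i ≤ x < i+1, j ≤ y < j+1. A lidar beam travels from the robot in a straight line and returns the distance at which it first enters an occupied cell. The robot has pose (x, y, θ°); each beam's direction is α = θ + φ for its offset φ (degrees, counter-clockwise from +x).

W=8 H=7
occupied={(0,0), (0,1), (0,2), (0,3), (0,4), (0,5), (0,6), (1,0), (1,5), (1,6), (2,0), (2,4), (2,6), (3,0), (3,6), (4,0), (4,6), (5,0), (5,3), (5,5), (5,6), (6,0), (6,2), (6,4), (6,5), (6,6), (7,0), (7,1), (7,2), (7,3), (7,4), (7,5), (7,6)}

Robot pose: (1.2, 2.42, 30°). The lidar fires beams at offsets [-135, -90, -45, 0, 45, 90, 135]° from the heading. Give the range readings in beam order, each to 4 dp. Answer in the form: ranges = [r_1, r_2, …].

beam 1: φ=-135°, α=255°
  dir = (cos 255°, sin 255°) = (-0.2588, -0.9659); from cell (1,2)
  next x-line at t=0.7727, next y-line at t=0.4348; Δt_x=3.8637, Δt_y=1.0353
    y: enter (1,1) at t=0.4348
    x: enter (0,1) at t=0.7727 ← occupied
  → r_1 = 0.7727
beam 2: φ=-90°, α=300°
  dir = (cos 300°, sin 300°) = (0.5000, -0.8660); from cell (1,2)
  next x-line at t=1.6000, next y-line at t=0.4850; Δt_x=2.0000, Δt_y=1.1547
    y: enter (1,1) at t=0.4850
    x: enter (2,1) at t=1.6000
    y: enter (2,0) at t=1.6397 ← occupied
  → r_2 = 1.6397
beam 3: φ=-45°, α=345°
  dir = (cos 345°, sin 345°) = (0.9659, -0.2588); from cell (1,2)
  next x-line at t=0.8282, next y-line at t=1.6228; Δt_x=1.0353, Δt_y=3.8637
    x: enter (2,2) at t=0.8282
    y: enter (2,1) at t=1.6228
    x: enter (3,1) at t=1.8635
    x: enter (4,1) at t=2.8988
    x: enter (5,1) at t=3.9340
    x: enter (6,1) at t=4.9693
    y: enter (6,0) at t=5.4865 ← occupied
  → r_3 = 5.4865
beam 4: φ=0°, α=30°
  dir = (cos 30°, sin 30°) = (0.8660, 0.5000); from cell (1,2)
  next x-line at t=0.9238, next y-line at t=1.1600; Δt_x=1.1547, Δt_y=2.0000
    x: enter (2,2) at t=0.9238
    y: enter (2,3) at t=1.1600
    x: enter (3,3) at t=2.0785
    y: enter (3,4) at t=3.1600
    x: enter (4,4) at t=3.2332
    x: enter (5,4) at t=4.3879
    y: enter (5,5) at t=5.1600 ← occupied
  → r_4 = 5.1600
beam 5: φ=45°, α=75°
  dir = (cos 75°, sin 75°) = (0.2588, 0.9659); from cell (1,2)
  next x-line at t=3.0910, next y-line at t=0.6005; Δt_x=3.8637, Δt_y=1.0353
    y: enter (1,3) at t=0.6005
    y: enter (1,4) at t=1.6357
    y: enter (1,5) at t=2.6710 ← occupied
  → r_5 = 2.6710
beam 6: φ=90°, α=120°
  dir = (cos 120°, sin 120°) = (-0.5000, 0.8660); from cell (1,2)
  next x-line at t=0.4000, next y-line at t=0.6697; Δt_x=2.0000, Δt_y=1.1547
    x: enter (0,2) at t=0.4000 ← occupied
  → r_6 = 0.4000
beam 7: φ=135°, α=165°
  dir = (cos 165°, sin 165°) = (-0.9659, 0.2588); from cell (1,2)
  next x-line at t=0.2071, next y-line at t=2.2409; Δt_x=1.0353, Δt_y=3.8637
    x: enter (0,2) at t=0.2071 ← occupied
  → r_7 = 0.2071

ranges = [0.7727, 1.6397, 5.4865, 5.1600, 2.6710, 0.4000, 0.2071]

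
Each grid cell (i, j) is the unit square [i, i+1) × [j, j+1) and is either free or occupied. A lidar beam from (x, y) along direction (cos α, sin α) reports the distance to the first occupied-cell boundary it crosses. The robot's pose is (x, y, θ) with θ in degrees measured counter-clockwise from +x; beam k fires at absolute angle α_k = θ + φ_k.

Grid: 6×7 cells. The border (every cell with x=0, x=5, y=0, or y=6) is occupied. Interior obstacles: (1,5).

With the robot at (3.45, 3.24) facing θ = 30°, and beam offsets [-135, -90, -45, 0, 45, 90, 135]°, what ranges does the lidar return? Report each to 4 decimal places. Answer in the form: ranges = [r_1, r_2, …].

beam 1: φ=-135°, α=255°
  d=(-0.2588,-0.9659)  start (3,3)  tX=1.7387 tY=0.2485  stride 1/|dx|=3.8637 1/|dy|=1.0353
    cross y-line → (3,2), t=0.2485
    cross y-line → (3,1), t=1.2837
    cross x-line → (2,1), t=1.7387
    cross y-line → (2,0), t=2.3190 (wall)
  → r_1 = 2.3190
beam 2: φ=-90°, α=300°
  d=(0.5000,-0.8660)  start (3,3)  tX=1.1000 tY=0.2771  stride 1/|dx|=2.0000 1/|dy|=1.1547
    cross y-line → (3,2), t=0.2771
    cross x-line → (4,2), t=1.1000
    cross y-line → (4,1), t=1.4318
    cross y-line → (4,0), t=2.5865 (wall)
  → r_2 = 2.5865
beam 3: φ=-45°, α=345°
  d=(0.9659,-0.2588)  start (3,3)  tX=0.5694 tY=0.9273  stride 1/|dx|=1.0353 1/|dy|=3.8637
    cross x-line → (4,3), t=0.5694
    cross y-line → (4,2), t=0.9273
    cross x-line → (5,2), t=1.6047 (wall)
  → r_3 = 1.6047
beam 4: φ=0°, α=30°
  d=(0.8660,0.5000)  start (3,3)  tX=0.6351 tY=1.5200  stride 1/|dx|=1.1547 1/|dy|=2.0000
    cross x-line → (4,3), t=0.6351
    cross y-line → (4,4), t=1.5200
    cross x-line → (5,4), t=1.7898 (wall)
  → r_4 = 1.7898
beam 5: φ=45°, α=75°
  d=(0.2588,0.9659)  start (3,3)  tX=2.1250 tY=0.7868  stride 1/|dx|=3.8637 1/|dy|=1.0353
    cross y-line → (3,4), t=0.7868
    cross y-line → (3,5), t=1.8221
    cross x-line → (4,5), t=2.1250
    cross y-line → (4,6), t=2.8574 (wall)
  → r_5 = 2.8574
beam 6: φ=90°, α=120°
  d=(-0.5000,0.8660)  start (3,3)  tX=0.9000 tY=0.8776  stride 1/|dx|=2.0000 1/|dy|=1.1547
    cross y-line → (3,4), t=0.8776
    cross x-line → (2,4), t=0.9000
    cross y-line → (2,5), t=2.0323
    cross x-line → (1,5), t=2.9000 (wall)
  → r_6 = 2.9000
beam 7: φ=135°, α=165°
  d=(-0.9659,0.2588)  start (3,3)  tX=0.4659 tY=2.9364  stride 1/|dx|=1.0353 1/|dy|=3.8637
    cross x-line → (2,3), t=0.4659
    cross x-line → (1,3), t=1.5012
    cross x-line → (0,3), t=2.5364 (wall)
  → r_7 = 2.5364

ranges = [2.3190, 2.5865, 1.6047, 1.7898, 2.8574, 2.9000, 2.5364]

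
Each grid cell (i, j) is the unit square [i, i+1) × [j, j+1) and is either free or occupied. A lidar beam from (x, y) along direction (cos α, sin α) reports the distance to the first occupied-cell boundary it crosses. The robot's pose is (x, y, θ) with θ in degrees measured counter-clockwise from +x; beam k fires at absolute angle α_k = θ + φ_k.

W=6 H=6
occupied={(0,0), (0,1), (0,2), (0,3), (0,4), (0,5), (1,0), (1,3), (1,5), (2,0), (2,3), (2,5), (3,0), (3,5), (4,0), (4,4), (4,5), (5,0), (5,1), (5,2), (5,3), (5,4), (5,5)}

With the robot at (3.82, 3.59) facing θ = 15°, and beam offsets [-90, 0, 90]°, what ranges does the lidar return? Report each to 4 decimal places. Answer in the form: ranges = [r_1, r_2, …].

ranges = [2.6814, 1.2216, 1.4597]

beam 1: φ=-90°, α=285°
  direction (0.2588, -0.9659); cell (3,3); t to first gridline: x 0.6955, y 0.6108 (then +3.8637 / +1.0353)
    (3,2) via y @ 0.6108
    (4,2) via x @ 0.6955
    (4,1) via y @ 1.6461
    (4,0) via y @ 2.6814  # hit
  → r_1 = 2.6814
beam 2: φ=0°, α=15°
  direction (0.9659, 0.2588); cell (3,3); t to first gridline: x 0.1863, y 1.5841 (then +1.0353 / +3.8637)
    (4,3) via x @ 0.1863
    (5,3) via x @ 1.2216  # hit
  → r_2 = 1.2216
beam 3: φ=90°, α=105°
  direction (-0.2588, 0.9659); cell (3,3); t to first gridline: x 3.1682, y 0.4245 (then +3.8637 / +1.0353)
    (3,4) via y @ 0.4245
    (3,5) via y @ 1.4597  # hit
  → r_3 = 1.4597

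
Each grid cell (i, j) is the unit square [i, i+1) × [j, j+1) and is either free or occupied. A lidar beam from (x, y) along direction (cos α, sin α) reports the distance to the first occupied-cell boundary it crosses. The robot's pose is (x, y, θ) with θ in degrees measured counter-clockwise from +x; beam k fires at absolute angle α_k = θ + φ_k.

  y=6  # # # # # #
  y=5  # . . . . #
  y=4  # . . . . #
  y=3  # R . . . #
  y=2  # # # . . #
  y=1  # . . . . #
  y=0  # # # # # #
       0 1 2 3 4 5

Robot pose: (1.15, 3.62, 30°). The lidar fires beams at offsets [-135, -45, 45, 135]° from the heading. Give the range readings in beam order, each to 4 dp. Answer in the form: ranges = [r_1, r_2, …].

ranges = [0.5796, 3.9858, 2.4640, 0.1553]

beam 1: φ=-135°, α=255°
  cosα=-0.2588 sinα=-0.9659 | (1,3) | tMaxX 0.5796 tMaxY 0.6419 | tΔX 3.8637 tΔY 1.0353
    t=0.5796 [x] (0,3) — stop
  → r_1 = 0.5796
beam 2: φ=-45°, α=345°
  cosα=0.9659 sinα=-0.2588 | (1,3) | tMaxX 0.8800 tMaxY 2.3955 | tΔX 1.0353 tΔY 3.8637
    t=0.8800 [x] (2,3)
    t=1.9153 [x] (3,3)
    t=2.3955 [y] (3,2)
    t=2.9505 [x] (4,2)
    t=3.9858 [x] (5,2) — stop
  → r_2 = 3.9858
beam 3: φ=45°, α=75°
  cosα=0.2588 sinα=0.9659 | (1,3) | tMaxX 3.2841 tMaxY 0.3934 | tΔX 3.8637 tΔY 1.0353
    t=0.3934 [y] (1,4)
    t=1.4287 [y] (1,5)
    t=2.4640 [y] (1,6) — stop
  → r_3 = 2.4640
beam 4: φ=135°, α=165°
  cosα=-0.9659 sinα=0.2588 | (1,3) | tMaxX 0.1553 tMaxY 1.4682 | tΔX 1.0353 tΔY 3.8637
    t=0.1553 [x] (0,3) — stop
  → r_4 = 0.1553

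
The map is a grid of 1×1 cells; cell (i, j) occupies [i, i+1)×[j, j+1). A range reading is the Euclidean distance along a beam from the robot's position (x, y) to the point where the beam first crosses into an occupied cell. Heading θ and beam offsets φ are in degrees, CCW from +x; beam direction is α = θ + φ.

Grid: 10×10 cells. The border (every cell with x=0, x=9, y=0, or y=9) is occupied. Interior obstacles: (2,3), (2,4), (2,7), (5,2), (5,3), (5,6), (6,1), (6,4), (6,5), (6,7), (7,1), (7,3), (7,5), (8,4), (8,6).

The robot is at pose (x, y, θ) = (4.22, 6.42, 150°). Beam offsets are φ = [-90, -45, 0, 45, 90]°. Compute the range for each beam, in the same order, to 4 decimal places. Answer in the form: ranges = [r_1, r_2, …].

ranges = [2.9791, 2.6710, 1.4087, 3.3336, 2.4400]

beam 1: φ=-90°, α=60°
  dir = (cos 60°, sin 60°) = (0.5000, 0.8660); from cell (4,6)
  next x-line at t=1.5600, next y-line at t=0.6697; Δt_x=2.0000, Δt_y=1.1547
    y: enter (4,7) at t=0.6697
    x: enter (5,7) at t=1.5600
    y: enter (5,8) at t=1.8244
    y: enter (5,9) at t=2.9791 ← occupied
  → r_1 = 2.9791
beam 2: φ=-45°, α=105°
  dir = (cos 105°, sin 105°) = (-0.2588, 0.9659); from cell (4,6)
  next x-line at t=0.8500, next y-line at t=0.6005; Δt_x=3.8637, Δt_y=1.0353
    y: enter (4,7) at t=0.6005
    x: enter (3,7) at t=0.8500
    y: enter (3,8) at t=1.6357
    y: enter (3,9) at t=2.6710 ← occupied
  → r_2 = 2.6710
beam 3: φ=0°, α=150°
  dir = (cos 150°, sin 150°) = (-0.8660, 0.5000); from cell (4,6)
  next x-line at t=0.2540, next y-line at t=1.1600; Δt_x=1.1547, Δt_y=2.0000
    x: enter (3,6) at t=0.2540
    y: enter (3,7) at t=1.1600
    x: enter (2,7) at t=1.4087 ← occupied
  → r_3 = 1.4087
beam 4: φ=45°, α=195°
  dir = (cos 195°, sin 195°) = (-0.9659, -0.2588); from cell (4,6)
  next x-line at t=0.2278, next y-line at t=1.6228; Δt_x=1.0353, Δt_y=3.8637
    x: enter (3,6) at t=0.2278
    x: enter (2,6) at t=1.2630
    y: enter (2,5) at t=1.6228
    x: enter (1,5) at t=2.2983
    x: enter (0,5) at t=3.3336 ← occupied
  → r_4 = 3.3336
beam 5: φ=90°, α=240°
  dir = (cos 240°, sin 240°) = (-0.5000, -0.8660); from cell (4,6)
  next x-line at t=0.4400, next y-line at t=0.4850; Δt_x=2.0000, Δt_y=1.1547
    x: enter (3,6) at t=0.4400
    y: enter (3,5) at t=0.4850
    y: enter (3,4) at t=1.6397
    x: enter (2,4) at t=2.4400 ← occupied
  → r_5 = 2.4400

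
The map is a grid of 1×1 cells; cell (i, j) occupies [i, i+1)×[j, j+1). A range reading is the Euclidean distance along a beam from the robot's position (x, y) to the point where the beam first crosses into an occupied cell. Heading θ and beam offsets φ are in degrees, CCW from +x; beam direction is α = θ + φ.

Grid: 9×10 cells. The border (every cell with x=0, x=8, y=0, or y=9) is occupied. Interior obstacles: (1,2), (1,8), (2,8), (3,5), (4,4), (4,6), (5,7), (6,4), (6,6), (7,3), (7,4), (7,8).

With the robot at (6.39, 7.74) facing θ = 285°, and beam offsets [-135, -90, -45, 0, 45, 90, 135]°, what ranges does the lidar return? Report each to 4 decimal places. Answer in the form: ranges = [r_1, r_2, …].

beam 1: φ=-135°, α=150°
  cosα=-0.8660 sinα=0.5000 | (6,7) | tMaxX 0.4503 tMaxY 0.5200 | tΔX 1.1547 tΔY 2.0000
    t=0.4503 [x] (5,7) — stop
  → r_1 = 0.4503
beam 2: φ=-90°, α=195°
  cosα=-0.9659 sinα=-0.2588 | (6,7) | tMaxX 0.4038 tMaxY 2.8591 | tΔX 1.0353 tΔY 3.8637
    t=0.4038 [x] (5,7) — stop
  → r_2 = 0.4038
beam 3: φ=-45°, α=240°
  cosα=-0.5000 sinα=-0.8660 | (6,7) | tMaxX 0.7800 tMaxY 0.8545 | tΔX 2.0000 tΔY 1.1547
    t=0.7800 [x] (5,7) — stop
  → r_3 = 0.7800
beam 4: φ=0°, α=285°
  cosα=0.2588 sinα=-0.9659 | (6,7) | tMaxX 2.3569 tMaxY 0.7661 | tΔX 3.8637 tΔY 1.0353
    t=0.7661 [y] (6,6) — stop
  → r_4 = 0.7661
beam 5: φ=45°, α=330°
  cosα=0.8660 sinα=-0.5000 | (6,7) | tMaxX 0.7044 tMaxY 1.4800 | tΔX 1.1547 tΔY 2.0000
    t=0.7044 [x] (7,7)
    t=1.4800 [y] (7,6)
    t=1.8591 [x] (8,6) — stop
  → r_5 = 1.8591
beam 6: φ=90°, α=15°
  cosα=0.9659 sinα=0.2588 | (6,7) | tMaxX 0.6315 tMaxY 1.0046 | tΔX 1.0353 tΔY 3.8637
    t=0.6315 [x] (7,7)
    t=1.0046 [y] (7,8) — stop
  → r_6 = 1.0046
beam 7: φ=135°, α=60°
  cosα=0.5000 sinα=0.8660 | (6,7) | tMaxX 1.2200 tMaxY 0.3002 | tΔX 2.0000 tΔY 1.1547
    t=0.3002 [y] (6,8)
    t=1.2200 [x] (7,8) — stop
  → r_7 = 1.2200

ranges = [0.4503, 0.4038, 0.7800, 0.7661, 1.8591, 1.0046, 1.2200]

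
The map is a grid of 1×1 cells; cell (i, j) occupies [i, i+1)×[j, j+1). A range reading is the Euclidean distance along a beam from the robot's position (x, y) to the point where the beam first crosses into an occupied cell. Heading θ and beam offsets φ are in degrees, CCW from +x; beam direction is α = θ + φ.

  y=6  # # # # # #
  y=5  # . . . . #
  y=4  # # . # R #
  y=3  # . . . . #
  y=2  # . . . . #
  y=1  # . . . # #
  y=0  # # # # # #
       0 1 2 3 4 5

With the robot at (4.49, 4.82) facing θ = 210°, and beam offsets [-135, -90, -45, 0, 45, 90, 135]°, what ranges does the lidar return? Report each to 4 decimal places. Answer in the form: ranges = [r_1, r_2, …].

ranges = [1.2216, 1.3625, 0.5073, 0.5658, 3.9548, 1.0200, 0.5280]

beam 1: φ=-135°, α=75°
  dir = (cos 75°, sin 75°) = (0.2588, 0.9659); from cell (4,4)
  next x-line at t=1.9705, next y-line at t=0.1863; Δt_x=3.8637, Δt_y=1.0353
    y: enter (4,5) at t=0.1863
    y: enter (4,6) at t=1.2216 ← occupied
  → r_1 = 1.2216
beam 2: φ=-90°, α=120°
  dir = (cos 120°, sin 120°) = (-0.5000, 0.8660); from cell (4,4)
  next x-line at t=0.9800, next y-line at t=0.2078; Δt_x=2.0000, Δt_y=1.1547
    y: enter (4,5) at t=0.2078
    x: enter (3,5) at t=0.9800
    y: enter (3,6) at t=1.3625 ← occupied
  → r_2 = 1.3625
beam 3: φ=-45°, α=165°
  dir = (cos 165°, sin 165°) = (-0.9659, 0.2588); from cell (4,4)
  next x-line at t=0.5073, next y-line at t=0.6955; Δt_x=1.0353, Δt_y=3.8637
    x: enter (3,4) at t=0.5073 ← occupied
  → r_3 = 0.5073
beam 4: φ=0°, α=210°
  dir = (cos 210°, sin 210°) = (-0.8660, -0.5000); from cell (4,4)
  next x-line at t=0.5658, next y-line at t=1.6400; Δt_x=1.1547, Δt_y=2.0000
    x: enter (3,4) at t=0.5658 ← occupied
  → r_4 = 0.5658
beam 5: φ=45°, α=255°
  dir = (cos 255°, sin 255°) = (-0.2588, -0.9659); from cell (4,4)
  next x-line at t=1.8932, next y-line at t=0.8489; Δt_x=3.8637, Δt_y=1.0353
    y: enter (4,3) at t=0.8489
    y: enter (4,2) at t=1.8842
    x: enter (3,2) at t=1.8932
    y: enter (3,1) at t=2.9195
    y: enter (3,0) at t=3.9548 ← occupied
  → r_5 = 3.9548
beam 6: φ=90°, α=300°
  dir = (cos 300°, sin 300°) = (0.5000, -0.8660); from cell (4,4)
  next x-line at t=1.0200, next y-line at t=0.9469; Δt_x=2.0000, Δt_y=1.1547
    y: enter (4,3) at t=0.9469
    x: enter (5,3) at t=1.0200 ← occupied
  → r_6 = 1.0200
beam 7: φ=135°, α=345°
  dir = (cos 345°, sin 345°) = (0.9659, -0.2588); from cell (4,4)
  next x-line at t=0.5280, next y-line at t=3.1682; Δt_x=1.0353, Δt_y=3.8637
    x: enter (5,4) at t=0.5280 ← occupied
  → r_7 = 0.5280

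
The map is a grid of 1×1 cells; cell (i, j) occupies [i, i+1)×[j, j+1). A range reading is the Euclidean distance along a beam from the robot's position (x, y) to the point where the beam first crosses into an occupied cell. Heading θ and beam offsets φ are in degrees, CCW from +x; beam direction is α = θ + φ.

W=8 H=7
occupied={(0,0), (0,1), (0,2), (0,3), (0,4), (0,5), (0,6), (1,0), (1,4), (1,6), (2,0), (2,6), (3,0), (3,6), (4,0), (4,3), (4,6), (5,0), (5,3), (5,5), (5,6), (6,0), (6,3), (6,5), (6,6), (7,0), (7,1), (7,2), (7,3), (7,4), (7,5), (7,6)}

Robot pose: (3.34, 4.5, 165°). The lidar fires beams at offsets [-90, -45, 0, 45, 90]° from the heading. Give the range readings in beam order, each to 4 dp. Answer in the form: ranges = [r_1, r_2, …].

beam 1: φ=-90°, α=75°
  dir = (cos 75°, sin 75°) = (0.2588, 0.9659); from cell (3,4)
  next x-line at t=2.5500, next y-line at t=0.5176; Δt_x=3.8637, Δt_y=1.0353
    y: enter (3,5) at t=0.5176
    y: enter (3,6) at t=1.5529 ← occupied
  → r_1 = 1.5529
beam 2: φ=-45°, α=120°
  dir = (cos 120°, sin 120°) = (-0.5000, 0.8660); from cell (3,4)
  next x-line at t=0.6800, next y-line at t=0.5774; Δt_x=2.0000, Δt_y=1.1547
    y: enter (3,5) at t=0.5774
    x: enter (2,5) at t=0.6800
    y: enter (2,6) at t=1.7321 ← occupied
  → r_2 = 1.7321
beam 3: φ=0°, α=165°
  dir = (cos 165°, sin 165°) = (-0.9659, 0.2588); from cell (3,4)
  next x-line at t=0.3520, next y-line at t=1.9319; Δt_x=1.0353, Δt_y=3.8637
    x: enter (2,4) at t=0.3520
    x: enter (1,4) at t=1.3873 ← occupied
  → r_3 = 1.3873
beam 4: φ=45°, α=210°
  dir = (cos 210°, sin 210°) = (-0.8660, -0.5000); from cell (3,4)
  next x-line at t=0.3926, next y-line at t=1.0000; Δt_x=1.1547, Δt_y=2.0000
    x: enter (2,4) at t=0.3926
    y: enter (2,3) at t=1.0000
    x: enter (1,3) at t=1.5473
    x: enter (0,3) at t=2.7020 ← occupied
  → r_4 = 2.7020
beam 5: φ=90°, α=255°
  dir = (cos 255°, sin 255°) = (-0.2588, -0.9659); from cell (3,4)
  next x-line at t=1.3137, next y-line at t=0.5176; Δt_x=3.8637, Δt_y=1.0353
    y: enter (3,3) at t=0.5176
    x: enter (2,3) at t=1.3137
    y: enter (2,2) at t=1.5529
    y: enter (2,1) at t=2.5882
    y: enter (2,0) at t=3.6235 ← occupied
  → r_5 = 3.6235

ranges = [1.5529, 1.7321, 1.3873, 2.7020, 3.6235]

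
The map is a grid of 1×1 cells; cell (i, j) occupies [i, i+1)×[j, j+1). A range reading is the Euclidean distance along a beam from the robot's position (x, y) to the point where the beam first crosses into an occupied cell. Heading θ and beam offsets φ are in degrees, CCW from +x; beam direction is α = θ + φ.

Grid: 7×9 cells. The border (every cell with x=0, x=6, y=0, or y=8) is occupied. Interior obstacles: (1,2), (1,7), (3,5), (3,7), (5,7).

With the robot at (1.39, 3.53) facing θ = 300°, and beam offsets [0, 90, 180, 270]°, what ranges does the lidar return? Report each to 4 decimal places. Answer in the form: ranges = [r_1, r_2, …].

ranges = [0.6120, 2.9400, 0.7800, 0.4503]

beam 1: φ=0°, α=300°
  direction (0.5000, -0.8660); cell (1,3); t to first gridline: x 1.2200, y 0.6120 (then +2.0000 / +1.1547)
    (1,2) via y @ 0.6120  # hit
  → r_1 = 0.6120
beam 2: φ=90°, α=30°
  direction (0.8660, 0.5000); cell (1,3); t to first gridline: x 0.7044, y 0.9400 (then +1.1547 / +2.0000)
    (2,3) via x @ 0.7044
    (2,4) via y @ 0.9400
    (3,4) via x @ 1.8591
    (3,5) via y @ 2.9400  # hit
  → r_2 = 2.9400
beam 3: φ=180°, α=120°
  direction (-0.5000, 0.8660); cell (1,3); t to first gridline: x 0.7800, y 0.5427 (then +2.0000 / +1.1547)
    (1,4) via y @ 0.5427
    (0,4) via x @ 0.7800  # hit
  → r_3 = 0.7800
beam 4: φ=270°, α=210°
  direction (-0.8660, -0.5000); cell (1,3); t to first gridline: x 0.4503, y 1.0600 (then +1.1547 / +2.0000)
    (0,3) via x @ 0.4503  # hit
  → r_4 = 0.4503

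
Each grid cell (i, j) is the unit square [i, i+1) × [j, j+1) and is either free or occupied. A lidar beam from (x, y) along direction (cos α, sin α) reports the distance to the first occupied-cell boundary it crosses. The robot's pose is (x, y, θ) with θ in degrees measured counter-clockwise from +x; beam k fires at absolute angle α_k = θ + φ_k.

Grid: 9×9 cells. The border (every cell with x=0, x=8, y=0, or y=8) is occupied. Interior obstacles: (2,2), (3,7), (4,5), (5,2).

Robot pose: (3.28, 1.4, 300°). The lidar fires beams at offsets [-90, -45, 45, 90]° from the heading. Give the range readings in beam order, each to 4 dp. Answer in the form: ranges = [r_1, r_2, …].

beam 1: φ=-90°, α=210°
  d=(-0.8660,-0.5000)  start (3,1)  tX=0.3233 tY=0.8000  stride 1/|dx|=1.1547 1/|dy|=2.0000
    cross x-line → (2,1), t=0.3233
    cross y-line → (2,0), t=0.8000 (wall)
  → r_1 = 0.8000
beam 2: φ=-45°, α=255°
  d=(-0.2588,-0.9659)  start (3,1)  tX=1.0818 tY=0.4141  stride 1/|dx|=3.8637 1/|dy|=1.0353
    cross y-line → (3,0), t=0.4141 (wall)
  → r_2 = 0.4141
beam 3: φ=45°, α=345°
  d=(0.9659,-0.2588)  start (3,1)  tX=0.7454 tY=1.5455  stride 1/|dx|=1.0353 1/|dy|=3.8637
    cross x-line → (4,1), t=0.7454
    cross y-line → (4,0), t=1.5455 (wall)
  → r_3 = 1.5455
beam 4: φ=90°, α=30°
  d=(0.8660,0.5000)  start (3,1)  tX=0.8314 tY=1.2000  stride 1/|dx|=1.1547 1/|dy|=2.0000
    cross x-line → (4,1), t=0.8314
    cross y-line → (4,2), t=1.2000
    cross x-line → (5,2), t=1.9861 (wall)
  → r_4 = 1.9861

ranges = [0.8000, 0.4141, 1.5455, 1.9861]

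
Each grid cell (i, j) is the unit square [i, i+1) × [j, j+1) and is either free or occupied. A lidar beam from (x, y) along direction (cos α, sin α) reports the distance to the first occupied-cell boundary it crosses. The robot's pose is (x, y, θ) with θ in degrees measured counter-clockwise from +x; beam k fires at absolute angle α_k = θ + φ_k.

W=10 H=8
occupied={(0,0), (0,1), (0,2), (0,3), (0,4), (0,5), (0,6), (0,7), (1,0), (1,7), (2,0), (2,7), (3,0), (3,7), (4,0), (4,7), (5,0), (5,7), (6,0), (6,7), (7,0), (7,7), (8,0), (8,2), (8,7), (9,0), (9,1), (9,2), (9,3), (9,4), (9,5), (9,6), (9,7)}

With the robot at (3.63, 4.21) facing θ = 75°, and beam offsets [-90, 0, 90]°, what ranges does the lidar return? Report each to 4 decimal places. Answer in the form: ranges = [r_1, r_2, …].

beam 1: φ=-90°, α=345°
  direction (0.9659, -0.2588); cell (3,4); t to first gridline: x 0.3831, y 0.8114 (then +1.0353 / +3.8637)
    (4,4) via x @ 0.3831
    (4,3) via y @ 0.8114
    (5,3) via x @ 1.4183
    (6,3) via x @ 2.4536
    (7,3) via x @ 3.4889
    (8,3) via x @ 4.5242
    (8,2) via y @ 4.6751  # hit
  → r_1 = 4.6751
beam 2: φ=0°, α=75°
  direction (0.2588, 0.9659); cell (3,4); t to first gridline: x 1.4296, y 0.8179 (then +3.8637 / +1.0353)
    (3,5) via y @ 0.8179
    (4,5) via x @ 1.4296
    (4,6) via y @ 1.8531
    (4,7) via y @ 2.8884  # hit
  → r_2 = 2.8884
beam 3: φ=90°, α=165°
  direction (-0.9659, 0.2588); cell (3,4); t to first gridline: x 0.6522, y 3.0523 (then +1.0353 / +3.8637)
    (2,4) via x @ 0.6522
    (1,4) via x @ 1.6875
    (0,4) via x @ 2.7228  # hit
  → r_3 = 2.7228

ranges = [4.6751, 2.8884, 2.7228]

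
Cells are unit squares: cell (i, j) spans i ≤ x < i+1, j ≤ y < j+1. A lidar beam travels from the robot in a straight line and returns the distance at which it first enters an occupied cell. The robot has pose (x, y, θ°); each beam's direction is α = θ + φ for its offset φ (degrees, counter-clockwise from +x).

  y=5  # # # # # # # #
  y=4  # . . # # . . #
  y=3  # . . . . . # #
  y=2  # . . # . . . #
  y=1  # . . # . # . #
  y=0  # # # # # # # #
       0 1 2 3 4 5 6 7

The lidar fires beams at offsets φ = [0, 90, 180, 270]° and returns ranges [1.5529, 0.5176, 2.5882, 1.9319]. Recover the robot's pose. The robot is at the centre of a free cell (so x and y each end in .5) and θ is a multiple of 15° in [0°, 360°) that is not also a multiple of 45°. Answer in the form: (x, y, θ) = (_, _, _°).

(x, y, θ) = (1.5, 3.5, 105°)

Candidates: 18 free-cell centres × 16 headings = 288 poses. Raycast each; keep the one whose scan matches to 4 dp.
  (4.5, 2.5, 165°): beam 1 = 0.5176 ≠ 1.5529 ✗
  (1.5, 1.5, 120°): beam 1 = 1.0000 ≠ 1.5529 ✗
  (2.5, 3.5, 105°): beam 2 = 1.5529 ≠ 0.5176 ✗
  (6.5, 1.5, 195°): beam 1 = 0.5176 ≠ 1.5529 ✗
  …
  (1.5, 3.5, 105°): r_1=1.5529, r_2=0.5176, r_3=2.5882, r_4=1.9319 — all match ✓
No second candidate reproduces the full scan.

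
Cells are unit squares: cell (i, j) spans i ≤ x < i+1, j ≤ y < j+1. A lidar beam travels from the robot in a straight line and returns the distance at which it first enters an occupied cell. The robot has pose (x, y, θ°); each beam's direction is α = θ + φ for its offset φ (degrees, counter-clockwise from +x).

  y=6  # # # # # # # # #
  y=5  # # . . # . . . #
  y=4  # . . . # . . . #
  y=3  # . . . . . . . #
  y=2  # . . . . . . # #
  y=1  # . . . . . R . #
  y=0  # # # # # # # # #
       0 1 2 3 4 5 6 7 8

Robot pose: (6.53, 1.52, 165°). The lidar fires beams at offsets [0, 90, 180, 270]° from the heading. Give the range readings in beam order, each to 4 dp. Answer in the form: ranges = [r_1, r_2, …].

ranges = [5.7251, 0.5383, 1.5219, 4.6380]

beam 1: φ=0°, α=165°
  d=(-0.9659,0.2588)  start (6,1)  tX=0.5487 tY=1.8546  stride 1/|dx|=1.0353 1/|dy|=3.8637
    cross x-line → (5,1), t=0.5487
    cross x-line → (4,1), t=1.5840
    cross y-line → (4,2), t=1.8546
    cross x-line → (3,2), t=2.6192
    cross x-line → (2,2), t=3.6545
    cross x-line → (1,2), t=4.6898
    cross y-line → (1,3), t=5.7183
    cross x-line → (0,3), t=5.7251 (wall)
  → r_1 = 5.7251
beam 2: φ=90°, α=255°
  d=(-0.2588,-0.9659)  start (6,1)  tX=2.0478 tY=0.5383  stride 1/|dx|=3.8637 1/|dy|=1.0353
    cross y-line → (6,0), t=0.5383 (wall)
  → r_2 = 0.5383
beam 3: φ=180°, α=345°
  d=(0.9659,-0.2588)  start (6,1)  tX=0.4866 tY=2.0091  stride 1/|dx|=1.0353 1/|dy|=3.8637
    cross x-line → (7,1), t=0.4866
    cross x-line → (8,1), t=1.5219 (wall)
  → r_3 = 1.5219
beam 4: φ=270°, α=75°
  d=(0.2588,0.9659)  start (6,1)  tX=1.8159 tY=0.4969  stride 1/|dx|=3.8637 1/|dy|=1.0353
    cross y-line → (6,2), t=0.4969
    cross y-line → (6,3), t=1.5322
    cross x-line → (7,3), t=1.8159
    cross y-line → (7,4), t=2.5675
    cross y-line → (7,5), t=3.6028
    cross y-line → (7,6), t=4.6380 (wall)
  → r_4 = 4.6380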